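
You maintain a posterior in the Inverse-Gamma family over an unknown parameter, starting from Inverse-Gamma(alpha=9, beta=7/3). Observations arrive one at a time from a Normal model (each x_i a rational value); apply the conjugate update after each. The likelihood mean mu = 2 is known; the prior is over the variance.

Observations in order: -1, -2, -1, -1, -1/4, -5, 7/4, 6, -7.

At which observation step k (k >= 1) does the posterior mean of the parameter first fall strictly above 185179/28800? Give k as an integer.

obs 1: x=-1 → posterior Inverse-Gamma(19/2, 41/6)
obs 2: x=-2 → posterior Inverse-Gamma(10, 89/6)
obs 3: x=-1 → posterior Inverse-Gamma(21/2, 58/3)
obs 4: x=-1 → posterior Inverse-Gamma(11, 143/6)
obs 5: x=-1/4 → posterior Inverse-Gamma(23/2, 2531/96)
obs 6: x=-5 → posterior Inverse-Gamma(12, 4883/96)
obs 7: x=7/4 → posterior Inverse-Gamma(25/2, 2443/48)
obs 8: x=6 → posterior Inverse-Gamma(13, 2827/48)
obs 9: x=-7 → posterior Inverse-Gamma(27/2, 4771/48)

k = 9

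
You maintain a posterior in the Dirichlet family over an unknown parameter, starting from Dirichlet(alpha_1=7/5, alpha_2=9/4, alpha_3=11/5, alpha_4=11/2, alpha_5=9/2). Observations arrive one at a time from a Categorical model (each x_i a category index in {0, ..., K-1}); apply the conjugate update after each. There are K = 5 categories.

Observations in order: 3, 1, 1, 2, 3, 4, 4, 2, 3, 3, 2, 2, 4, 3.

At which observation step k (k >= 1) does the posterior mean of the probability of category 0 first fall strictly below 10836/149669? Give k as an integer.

k = 4

obs 1: x=3 → posterior Dirichlet(7/5, 9/4, 11/5, 13/2, 9/2)
obs 2: x=1 → posterior Dirichlet(7/5, 13/4, 11/5, 13/2, 9/2)
obs 3: x=1 → posterior Dirichlet(7/5, 17/4, 11/5, 13/2, 9/2)
obs 4: x=2 → posterior Dirichlet(7/5, 17/4, 16/5, 13/2, 9/2)
obs 5: x=3 → posterior Dirichlet(7/5, 17/4, 16/5, 15/2, 9/2)
obs 6: x=4 → posterior Dirichlet(7/5, 17/4, 16/5, 15/2, 11/2)
obs 7: x=4 → posterior Dirichlet(7/5, 17/4, 16/5, 15/2, 13/2)
obs 8: x=2 → posterior Dirichlet(7/5, 17/4, 21/5, 15/2, 13/2)
obs 9: x=3 → posterior Dirichlet(7/5, 17/4, 21/5, 17/2, 13/2)
obs 10: x=3 → posterior Dirichlet(7/5, 17/4, 21/5, 19/2, 13/2)
obs 11: x=2 → posterior Dirichlet(7/5, 17/4, 26/5, 19/2, 13/2)
obs 12: x=2 → posterior Dirichlet(7/5, 17/4, 31/5, 19/2, 13/2)
obs 13: x=4 → posterior Dirichlet(7/5, 17/4, 31/5, 19/2, 15/2)
obs 14: x=3 → posterior Dirichlet(7/5, 17/4, 31/5, 21/2, 15/2)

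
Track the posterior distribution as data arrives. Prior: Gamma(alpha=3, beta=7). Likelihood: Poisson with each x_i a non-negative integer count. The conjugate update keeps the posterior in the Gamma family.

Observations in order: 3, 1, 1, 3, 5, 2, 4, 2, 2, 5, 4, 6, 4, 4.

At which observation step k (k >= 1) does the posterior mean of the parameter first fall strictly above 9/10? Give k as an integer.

k = 4

obs 1: x=3 → posterior Gamma(6, 8)
obs 2: x=1 → posterior Gamma(7, 9)
obs 3: x=1 → posterior Gamma(8, 10)
obs 4: x=3 → posterior Gamma(11, 11)
obs 5: x=5 → posterior Gamma(16, 12)
obs 6: x=2 → posterior Gamma(18, 13)
obs 7: x=4 → posterior Gamma(22, 14)
obs 8: x=2 → posterior Gamma(24, 15)
obs 9: x=2 → posterior Gamma(26, 16)
obs 10: x=5 → posterior Gamma(31, 17)
obs 11: x=4 → posterior Gamma(35, 18)
obs 12: x=6 → posterior Gamma(41, 19)
obs 13: x=4 → posterior Gamma(45, 20)
obs 14: x=4 → posterior Gamma(49, 21)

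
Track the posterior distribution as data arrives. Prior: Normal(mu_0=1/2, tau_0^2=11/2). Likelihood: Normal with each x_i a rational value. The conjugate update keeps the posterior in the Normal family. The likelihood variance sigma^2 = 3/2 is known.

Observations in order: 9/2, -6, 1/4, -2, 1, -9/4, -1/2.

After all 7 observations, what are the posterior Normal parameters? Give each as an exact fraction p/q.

obs 1: x=9/2 → posterior Normal(51/14, 33/28)
obs 2: x=-6 → posterior Normal(-3/5, 33/50)
obs 3: x=1/4 → posterior Normal(-49/144, 11/24)
obs 4: x=-2 → posterior Normal(-137/188, 33/94)
obs 5: x=1 → posterior Normal(-93/232, 33/116)
obs 6: x=-9/4 → posterior Normal(-16/23, 11/46)
obs 7: x=-1/2 → posterior Normal(-107/160, 33/160)

mu_0=-107/160, tau_0^2=33/160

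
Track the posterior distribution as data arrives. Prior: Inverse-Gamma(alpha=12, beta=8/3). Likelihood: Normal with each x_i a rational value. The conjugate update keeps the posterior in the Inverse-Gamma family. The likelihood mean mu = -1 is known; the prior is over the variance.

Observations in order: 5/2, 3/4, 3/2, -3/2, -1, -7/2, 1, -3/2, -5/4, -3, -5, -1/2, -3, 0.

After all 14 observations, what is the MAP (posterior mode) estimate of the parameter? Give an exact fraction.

obs 1: x=5/2 → posterior Inverse-Gamma(25/2, 211/24)
obs 2: x=3/4 → posterior Inverse-Gamma(13, 991/96)
obs 3: x=3/2 → posterior Inverse-Gamma(27/2, 1291/96)
obs 4: x=-3/2 → posterior Inverse-Gamma(14, 1303/96)
obs 5: x=-1 → posterior Inverse-Gamma(29/2, 1303/96)
obs 6: x=-7/2 → posterior Inverse-Gamma(15, 1603/96)
obs 7: x=1 → posterior Inverse-Gamma(31/2, 1795/96)
obs 8: x=-3/2 → posterior Inverse-Gamma(16, 1807/96)
obs 9: x=-5/4 → posterior Inverse-Gamma(33/2, 905/48)
obs 10: x=-3 → posterior Inverse-Gamma(17, 1001/48)
obs 11: x=-5 → posterior Inverse-Gamma(35/2, 1385/48)
obs 12: x=-1/2 → posterior Inverse-Gamma(18, 1391/48)
obs 13: x=-3 → posterior Inverse-Gamma(37/2, 1487/48)
obs 14: x=0 → posterior Inverse-Gamma(19, 1511/48)

1511/960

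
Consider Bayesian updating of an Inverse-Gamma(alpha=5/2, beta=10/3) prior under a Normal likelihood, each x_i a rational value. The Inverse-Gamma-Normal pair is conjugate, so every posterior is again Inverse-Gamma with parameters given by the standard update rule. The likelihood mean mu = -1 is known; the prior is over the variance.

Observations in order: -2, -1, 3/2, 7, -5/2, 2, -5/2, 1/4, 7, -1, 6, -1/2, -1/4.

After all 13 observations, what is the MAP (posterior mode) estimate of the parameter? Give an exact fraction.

4963/480

obs 1: x=-2 → posterior Inverse-Gamma(3, 23/6)
obs 2: x=-1 → posterior Inverse-Gamma(7/2, 23/6)
obs 3: x=3/2 → posterior Inverse-Gamma(4, 167/24)
obs 4: x=7 → posterior Inverse-Gamma(9/2, 935/24)
obs 5: x=-5/2 → posterior Inverse-Gamma(5, 481/12)
obs 6: x=2 → posterior Inverse-Gamma(11/2, 535/12)
obs 7: x=-5/2 → posterior Inverse-Gamma(6, 1097/24)
obs 8: x=1/4 → posterior Inverse-Gamma(13/2, 4463/96)
obs 9: x=7 → posterior Inverse-Gamma(7, 7535/96)
obs 10: x=-1 → posterior Inverse-Gamma(15/2, 7535/96)
obs 11: x=6 → posterior Inverse-Gamma(8, 9887/96)
obs 12: x=-1/2 → posterior Inverse-Gamma(17/2, 9899/96)
obs 13: x=-1/4 → posterior Inverse-Gamma(9, 4963/48)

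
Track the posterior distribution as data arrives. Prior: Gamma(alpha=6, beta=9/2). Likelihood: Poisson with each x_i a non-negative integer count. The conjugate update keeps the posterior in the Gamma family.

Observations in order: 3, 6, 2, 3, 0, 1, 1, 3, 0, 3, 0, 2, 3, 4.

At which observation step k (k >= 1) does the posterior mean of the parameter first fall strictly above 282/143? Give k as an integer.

k = 2

obs 1: x=3 → posterior Gamma(9, 11/2)
obs 2: x=6 → posterior Gamma(15, 13/2)
obs 3: x=2 → posterior Gamma(17, 15/2)
obs 4: x=3 → posterior Gamma(20, 17/2)
obs 5: x=0 → posterior Gamma(20, 19/2)
obs 6: x=1 → posterior Gamma(21, 21/2)
obs 7: x=1 → posterior Gamma(22, 23/2)
obs 8: x=3 → posterior Gamma(25, 25/2)
obs 9: x=0 → posterior Gamma(25, 27/2)
obs 10: x=3 → posterior Gamma(28, 29/2)
obs 11: x=0 → posterior Gamma(28, 31/2)
obs 12: x=2 → posterior Gamma(30, 33/2)
obs 13: x=3 → posterior Gamma(33, 35/2)
obs 14: x=4 → posterior Gamma(37, 37/2)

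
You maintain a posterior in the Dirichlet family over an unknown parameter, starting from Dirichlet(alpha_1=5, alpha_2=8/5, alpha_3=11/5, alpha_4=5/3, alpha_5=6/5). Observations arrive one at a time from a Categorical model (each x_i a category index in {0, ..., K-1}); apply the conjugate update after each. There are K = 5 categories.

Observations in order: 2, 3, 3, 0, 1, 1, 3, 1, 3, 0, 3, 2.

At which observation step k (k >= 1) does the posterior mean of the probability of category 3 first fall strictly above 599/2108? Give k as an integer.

obs 1: x=2 → posterior Dirichlet(5, 8/5, 16/5, 5/3, 6/5)
obs 2: x=3 → posterior Dirichlet(5, 8/5, 16/5, 8/3, 6/5)
obs 3: x=3 → posterior Dirichlet(5, 8/5, 16/5, 11/3, 6/5)
obs 4: x=0 → posterior Dirichlet(6, 8/5, 16/5, 11/3, 6/5)
obs 5: x=1 → posterior Dirichlet(6, 13/5, 16/5, 11/3, 6/5)
obs 6: x=1 → posterior Dirichlet(6, 18/5, 16/5, 11/3, 6/5)
obs 7: x=3 → posterior Dirichlet(6, 18/5, 16/5, 14/3, 6/5)
obs 8: x=1 → posterior Dirichlet(6, 23/5, 16/5, 14/3, 6/5)
obs 9: x=3 → posterior Dirichlet(6, 23/5, 16/5, 17/3, 6/5)
obs 10: x=0 → posterior Dirichlet(7, 23/5, 16/5, 17/3, 6/5)
obs 11: x=3 → posterior Dirichlet(7, 23/5, 16/5, 20/3, 6/5)
obs 12: x=2 → posterior Dirichlet(7, 23/5, 21/5, 20/3, 6/5)

k = 11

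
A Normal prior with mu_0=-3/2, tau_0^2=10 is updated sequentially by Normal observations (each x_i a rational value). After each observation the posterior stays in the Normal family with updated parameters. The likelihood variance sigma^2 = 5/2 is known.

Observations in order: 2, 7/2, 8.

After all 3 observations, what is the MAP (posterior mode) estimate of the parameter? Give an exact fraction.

105/26

obs 1: x=2 → posterior Normal(13/10, 2)
obs 2: x=7/2 → posterior Normal(41/18, 10/9)
obs 3: x=8 → posterior Normal(105/26, 10/13)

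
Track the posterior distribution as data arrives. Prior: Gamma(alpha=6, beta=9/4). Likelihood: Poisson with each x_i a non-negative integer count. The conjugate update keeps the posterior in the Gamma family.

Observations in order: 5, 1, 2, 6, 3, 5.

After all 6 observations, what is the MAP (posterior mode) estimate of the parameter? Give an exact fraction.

obs 1: x=5 → posterior Gamma(11, 13/4)
obs 2: x=1 → posterior Gamma(12, 17/4)
obs 3: x=2 → posterior Gamma(14, 21/4)
obs 4: x=6 → posterior Gamma(20, 25/4)
obs 5: x=3 → posterior Gamma(23, 29/4)
obs 6: x=5 → posterior Gamma(28, 33/4)

36/11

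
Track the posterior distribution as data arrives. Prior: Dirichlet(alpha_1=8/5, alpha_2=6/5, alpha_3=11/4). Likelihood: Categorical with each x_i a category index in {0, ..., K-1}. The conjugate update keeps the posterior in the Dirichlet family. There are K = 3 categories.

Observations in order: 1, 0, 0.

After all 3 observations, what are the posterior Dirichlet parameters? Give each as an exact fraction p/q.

obs 1: x=1 → posterior Dirichlet(8/5, 11/5, 11/4)
obs 2: x=0 → posterior Dirichlet(13/5, 11/5, 11/4)
obs 3: x=0 → posterior Dirichlet(18/5, 11/5, 11/4)

alpha_1=18/5, alpha_2=11/5, alpha_3=11/4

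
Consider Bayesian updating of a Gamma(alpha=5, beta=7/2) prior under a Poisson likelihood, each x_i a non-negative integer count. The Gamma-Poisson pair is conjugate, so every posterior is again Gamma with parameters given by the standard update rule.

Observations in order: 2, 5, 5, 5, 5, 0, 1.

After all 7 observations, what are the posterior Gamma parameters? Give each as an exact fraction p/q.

alpha=28, beta=21/2

obs 1: x=2 → posterior Gamma(7, 9/2)
obs 2: x=5 → posterior Gamma(12, 11/2)
obs 3: x=5 → posterior Gamma(17, 13/2)
obs 4: x=5 → posterior Gamma(22, 15/2)
obs 5: x=5 → posterior Gamma(27, 17/2)
obs 6: x=0 → posterior Gamma(27, 19/2)
obs 7: x=1 → posterior Gamma(28, 21/2)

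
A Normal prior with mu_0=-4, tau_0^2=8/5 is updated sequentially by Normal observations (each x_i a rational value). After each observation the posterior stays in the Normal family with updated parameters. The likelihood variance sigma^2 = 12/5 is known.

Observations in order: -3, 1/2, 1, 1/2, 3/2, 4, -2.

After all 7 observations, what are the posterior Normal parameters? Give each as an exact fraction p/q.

obs 1: x=-3 → posterior Normal(-18/5, 24/25)
obs 2: x=1/2 → posterior Normal(-17/7, 24/35)
obs 3: x=1 → posterior Normal(-5/3, 8/15)
obs 4: x=1/2 → posterior Normal(-14/11, 24/55)
obs 5: x=3/2 → posterior Normal(-11/13, 24/65)
obs 6: x=4 → posterior Normal(-1/5, 8/25)
obs 7: x=-2 → posterior Normal(-7/17, 24/85)

mu_0=-7/17, tau_0^2=24/85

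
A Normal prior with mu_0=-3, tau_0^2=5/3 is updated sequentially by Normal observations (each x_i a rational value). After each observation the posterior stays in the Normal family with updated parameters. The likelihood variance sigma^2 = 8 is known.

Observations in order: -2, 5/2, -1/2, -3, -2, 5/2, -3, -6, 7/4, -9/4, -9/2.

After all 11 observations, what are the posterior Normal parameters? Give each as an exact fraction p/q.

mu_0=-309/158, tau_0^2=40/79

obs 1: x=-2 → posterior Normal(-82/29, 40/29)
obs 2: x=5/2 → posterior Normal(-139/68, 20/17)
obs 3: x=-1/2 → posterior Normal(-24/13, 40/39)
obs 4: x=-3 → posterior Normal(-87/44, 10/11)
obs 5: x=-2 → posterior Normal(-97/49, 40/49)
obs 6: x=5/2 → posterior Normal(-169/108, 20/27)
obs 7: x=-3 → posterior Normal(-199/118, 40/59)
obs 8: x=-6 → posterior Normal(-259/128, 5/8)
obs 9: x=7/4 → posterior Normal(-7/4, 40/69)
obs 10: x=-9/4 → posterior Normal(-66/37, 20/37)
obs 11: x=-9/2 → posterior Normal(-309/158, 40/79)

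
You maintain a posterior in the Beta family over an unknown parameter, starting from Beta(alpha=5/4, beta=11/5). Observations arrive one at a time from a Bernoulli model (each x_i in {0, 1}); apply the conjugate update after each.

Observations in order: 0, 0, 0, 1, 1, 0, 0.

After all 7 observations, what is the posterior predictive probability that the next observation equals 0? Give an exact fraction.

144/209

obs 1: x=0 → posterior Beta(5/4, 16/5)
obs 2: x=0 → posterior Beta(5/4, 21/5)
obs 3: x=0 → posterior Beta(5/4, 26/5)
obs 4: x=1 → posterior Beta(9/4, 26/5)
obs 5: x=1 → posterior Beta(13/4, 26/5)
obs 6: x=0 → posterior Beta(13/4, 31/5)
obs 7: x=0 → posterior Beta(13/4, 36/5)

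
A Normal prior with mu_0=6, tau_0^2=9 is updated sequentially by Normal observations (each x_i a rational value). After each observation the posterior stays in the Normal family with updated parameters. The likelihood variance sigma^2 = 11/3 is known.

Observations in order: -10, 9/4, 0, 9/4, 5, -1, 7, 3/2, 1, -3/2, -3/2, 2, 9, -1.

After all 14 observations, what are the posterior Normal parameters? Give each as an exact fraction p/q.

obs 1: x=-10 → posterior Normal(-102/19, 99/38)
obs 2: x=9/4 → posterior Normal(-573/260, 99/65)
obs 3: x=0 → posterior Normal(-573/368, 99/92)
obs 4: x=9/4 → posterior Normal(-165/238, 99/119)
obs 5: x=5 → posterior Normal(105/292, 99/146)
obs 6: x=-1 → posterior Normal(51/346, 99/173)
obs 7: x=7 → posterior Normal(429/400, 99/200)
obs 8: x=3/2 → posterior Normal(255/227, 99/227)
obs 9: x=1 → posterior Normal(141/127, 99/254)
obs 10: x=-3/2 → posterior Normal(483/562, 99/281)
obs 11: x=-3/2 → posterior Normal(201/308, 9/28)
obs 12: x=2 → posterior Normal(51/67, 99/335)
obs 13: x=9 → posterior Normal(249/181, 99/362)
obs 14: x=-1 → posterior Normal(471/389, 99/389)

mu_0=471/389, tau_0^2=99/389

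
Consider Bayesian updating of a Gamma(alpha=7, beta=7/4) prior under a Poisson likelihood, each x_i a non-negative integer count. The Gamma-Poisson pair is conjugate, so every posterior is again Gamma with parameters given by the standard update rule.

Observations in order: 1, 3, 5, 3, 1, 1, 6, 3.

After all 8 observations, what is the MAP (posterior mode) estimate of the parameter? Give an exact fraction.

obs 1: x=1 → posterior Gamma(8, 11/4)
obs 2: x=3 → posterior Gamma(11, 15/4)
obs 3: x=5 → posterior Gamma(16, 19/4)
obs 4: x=3 → posterior Gamma(19, 23/4)
obs 5: x=1 → posterior Gamma(20, 27/4)
obs 6: x=1 → posterior Gamma(21, 31/4)
obs 7: x=6 → posterior Gamma(27, 35/4)
obs 8: x=3 → posterior Gamma(30, 39/4)

116/39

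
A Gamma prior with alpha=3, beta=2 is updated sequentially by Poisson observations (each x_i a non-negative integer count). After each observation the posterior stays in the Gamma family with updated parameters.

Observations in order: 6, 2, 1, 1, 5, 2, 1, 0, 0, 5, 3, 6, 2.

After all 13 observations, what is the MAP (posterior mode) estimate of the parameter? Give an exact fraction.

12/5

obs 1: x=6 → posterior Gamma(9, 3)
obs 2: x=2 → posterior Gamma(11, 4)
obs 3: x=1 → posterior Gamma(12, 5)
obs 4: x=1 → posterior Gamma(13, 6)
obs 5: x=5 → posterior Gamma(18, 7)
obs 6: x=2 → posterior Gamma(20, 8)
obs 7: x=1 → posterior Gamma(21, 9)
obs 8: x=0 → posterior Gamma(21, 10)
obs 9: x=0 → posterior Gamma(21, 11)
obs 10: x=5 → posterior Gamma(26, 12)
obs 11: x=3 → posterior Gamma(29, 13)
obs 12: x=6 → posterior Gamma(35, 14)
obs 13: x=2 → posterior Gamma(37, 15)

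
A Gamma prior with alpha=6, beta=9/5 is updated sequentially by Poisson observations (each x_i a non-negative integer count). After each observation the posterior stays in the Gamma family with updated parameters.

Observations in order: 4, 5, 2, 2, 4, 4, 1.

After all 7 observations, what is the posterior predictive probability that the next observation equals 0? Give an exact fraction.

obs 1: x=4 → posterior Gamma(10, 14/5)
obs 2: x=5 → posterior Gamma(15, 19/5)
obs 3: x=2 → posterior Gamma(17, 24/5)
obs 4: x=2 → posterior Gamma(19, 29/5)
obs 5: x=4 → posterior Gamma(23, 34/5)
obs 6: x=4 → posterior Gamma(27, 39/5)
obs 7: x=1 → posterior Gamma(28, 44/5)

10391421032197647794809234661696680461196066816/211587613802425391637729361787678676290060193601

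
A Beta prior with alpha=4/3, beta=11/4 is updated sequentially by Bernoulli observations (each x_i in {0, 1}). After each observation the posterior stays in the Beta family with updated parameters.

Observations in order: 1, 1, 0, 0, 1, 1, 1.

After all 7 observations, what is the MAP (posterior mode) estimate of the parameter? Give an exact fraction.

obs 1: x=1 → posterior Beta(7/3, 11/4)
obs 2: x=1 → posterior Beta(10/3, 11/4)
obs 3: x=0 → posterior Beta(10/3, 15/4)
obs 4: x=0 → posterior Beta(10/3, 19/4)
obs 5: x=1 → posterior Beta(13/3, 19/4)
obs 6: x=1 → posterior Beta(16/3, 19/4)
obs 7: x=1 → posterior Beta(19/3, 19/4)

64/109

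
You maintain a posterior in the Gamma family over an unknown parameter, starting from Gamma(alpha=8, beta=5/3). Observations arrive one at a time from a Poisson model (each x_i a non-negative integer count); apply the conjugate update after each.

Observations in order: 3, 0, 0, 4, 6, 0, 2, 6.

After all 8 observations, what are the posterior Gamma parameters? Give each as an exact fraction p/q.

alpha=29, beta=29/3

obs 1: x=3 → posterior Gamma(11, 8/3)
obs 2: x=0 → posterior Gamma(11, 11/3)
obs 3: x=0 → posterior Gamma(11, 14/3)
obs 4: x=4 → posterior Gamma(15, 17/3)
obs 5: x=6 → posterior Gamma(21, 20/3)
obs 6: x=0 → posterior Gamma(21, 23/3)
obs 7: x=2 → posterior Gamma(23, 26/3)
obs 8: x=6 → posterior Gamma(29, 29/3)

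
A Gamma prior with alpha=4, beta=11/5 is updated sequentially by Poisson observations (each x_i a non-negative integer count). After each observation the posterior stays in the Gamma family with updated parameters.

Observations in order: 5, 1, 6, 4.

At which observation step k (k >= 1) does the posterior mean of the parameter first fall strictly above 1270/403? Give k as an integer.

obs 1: x=5 → posterior Gamma(9, 16/5)
obs 2: x=1 → posterior Gamma(10, 21/5)
obs 3: x=6 → posterior Gamma(16, 26/5)
obs 4: x=4 → posterior Gamma(20, 31/5)

k = 4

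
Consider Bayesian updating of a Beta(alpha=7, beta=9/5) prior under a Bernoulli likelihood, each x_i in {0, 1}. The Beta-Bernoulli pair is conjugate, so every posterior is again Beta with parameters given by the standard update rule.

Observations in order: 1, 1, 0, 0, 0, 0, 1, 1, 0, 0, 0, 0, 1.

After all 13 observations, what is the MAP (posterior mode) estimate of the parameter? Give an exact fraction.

5/9

obs 1: x=1 → posterior Beta(8, 9/5)
obs 2: x=1 → posterior Beta(9, 9/5)
obs 3: x=0 → posterior Beta(9, 14/5)
obs 4: x=0 → posterior Beta(9, 19/5)
obs 5: x=0 → posterior Beta(9, 24/5)
obs 6: x=0 → posterior Beta(9, 29/5)
obs 7: x=1 → posterior Beta(10, 29/5)
obs 8: x=1 → posterior Beta(11, 29/5)
obs 9: x=0 → posterior Beta(11, 34/5)
obs 10: x=0 → posterior Beta(11, 39/5)
obs 11: x=0 → posterior Beta(11, 44/5)
obs 12: x=0 → posterior Beta(11, 49/5)
obs 13: x=1 → posterior Beta(12, 49/5)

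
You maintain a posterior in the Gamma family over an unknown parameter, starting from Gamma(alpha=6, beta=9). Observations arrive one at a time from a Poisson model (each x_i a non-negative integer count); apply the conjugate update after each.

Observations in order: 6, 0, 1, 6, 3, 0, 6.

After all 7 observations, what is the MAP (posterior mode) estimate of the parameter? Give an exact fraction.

obs 1: x=6 → posterior Gamma(12, 10)
obs 2: x=0 → posterior Gamma(12, 11)
obs 3: x=1 → posterior Gamma(13, 12)
obs 4: x=6 → posterior Gamma(19, 13)
obs 5: x=3 → posterior Gamma(22, 14)
obs 6: x=0 → posterior Gamma(22, 15)
obs 7: x=6 → posterior Gamma(28, 16)

27/16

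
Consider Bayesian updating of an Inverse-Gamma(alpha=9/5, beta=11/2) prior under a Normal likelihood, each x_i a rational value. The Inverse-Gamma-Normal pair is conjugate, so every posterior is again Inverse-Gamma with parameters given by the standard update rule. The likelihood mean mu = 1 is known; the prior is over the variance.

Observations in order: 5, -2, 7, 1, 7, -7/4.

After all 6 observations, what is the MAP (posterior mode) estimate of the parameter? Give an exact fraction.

obs 1: x=5 → posterior Inverse-Gamma(23/10, 27/2)
obs 2: x=-2 → posterior Inverse-Gamma(14/5, 18)
obs 3: x=7 → posterior Inverse-Gamma(33/10, 36)
obs 4: x=1 → posterior Inverse-Gamma(19/5, 36)
obs 5: x=7 → posterior Inverse-Gamma(43/10, 54)
obs 6: x=-7/4 → posterior Inverse-Gamma(24/5, 1849/32)

9245/928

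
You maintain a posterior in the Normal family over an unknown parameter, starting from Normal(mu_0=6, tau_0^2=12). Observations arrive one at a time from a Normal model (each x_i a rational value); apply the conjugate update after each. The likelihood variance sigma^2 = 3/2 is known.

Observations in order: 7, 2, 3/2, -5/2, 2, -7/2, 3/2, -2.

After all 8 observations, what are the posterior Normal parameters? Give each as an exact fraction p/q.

obs 1: x=7 → posterior Normal(62/9, 4/3)
obs 2: x=2 → posterior Normal(78/17, 12/17)
obs 3: x=3/2 → posterior Normal(18/5, 12/25)
obs 4: x=-5/2 → posterior Normal(70/33, 4/11)
obs 5: x=2 → posterior Normal(86/41, 12/41)
obs 6: x=-7/2 → posterior Normal(58/49, 12/49)
obs 7: x=3/2 → posterior Normal(70/57, 4/19)
obs 8: x=-2 → posterior Normal(54/65, 12/65)

mu_0=54/65, tau_0^2=12/65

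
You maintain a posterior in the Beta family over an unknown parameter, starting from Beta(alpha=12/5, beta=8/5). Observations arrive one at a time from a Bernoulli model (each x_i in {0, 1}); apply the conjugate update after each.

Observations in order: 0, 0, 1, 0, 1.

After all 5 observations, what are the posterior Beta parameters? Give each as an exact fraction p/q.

obs 1: x=0 → posterior Beta(12/5, 13/5)
obs 2: x=0 → posterior Beta(12/5, 18/5)
obs 3: x=1 → posterior Beta(17/5, 18/5)
obs 4: x=0 → posterior Beta(17/5, 23/5)
obs 5: x=1 → posterior Beta(22/5, 23/5)

alpha=22/5, beta=23/5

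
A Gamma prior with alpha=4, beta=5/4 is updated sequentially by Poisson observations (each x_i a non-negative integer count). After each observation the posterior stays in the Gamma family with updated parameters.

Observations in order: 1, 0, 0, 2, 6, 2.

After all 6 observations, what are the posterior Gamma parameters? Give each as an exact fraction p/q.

alpha=15, beta=29/4

obs 1: x=1 → posterior Gamma(5, 9/4)
obs 2: x=0 → posterior Gamma(5, 13/4)
obs 3: x=0 → posterior Gamma(5, 17/4)
obs 4: x=2 → posterior Gamma(7, 21/4)
obs 5: x=6 → posterior Gamma(13, 25/4)
obs 6: x=2 → posterior Gamma(15, 29/4)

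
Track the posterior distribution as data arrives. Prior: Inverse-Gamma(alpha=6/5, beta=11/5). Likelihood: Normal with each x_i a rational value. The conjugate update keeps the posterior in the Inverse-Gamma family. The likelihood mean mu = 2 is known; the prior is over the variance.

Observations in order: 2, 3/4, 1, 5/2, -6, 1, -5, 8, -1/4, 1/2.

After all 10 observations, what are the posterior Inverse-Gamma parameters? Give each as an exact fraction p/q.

obs 1: x=2 → posterior Inverse-Gamma(17/10, 11/5)
obs 2: x=3/4 → posterior Inverse-Gamma(11/5, 477/160)
obs 3: x=1 → posterior Inverse-Gamma(27/10, 557/160)
obs 4: x=5/2 → posterior Inverse-Gamma(16/5, 577/160)
obs 5: x=-6 → posterior Inverse-Gamma(37/10, 5697/160)
obs 6: x=1 → posterior Inverse-Gamma(21/5, 5777/160)
obs 7: x=-5 → posterior Inverse-Gamma(47/10, 9697/160)
obs 8: x=8 → posterior Inverse-Gamma(26/5, 12577/160)
obs 9: x=-1/4 → posterior Inverse-Gamma(57/10, 6491/80)
obs 10: x=1/2 → posterior Inverse-Gamma(31/5, 6581/80)

alpha=31/5, beta=6581/80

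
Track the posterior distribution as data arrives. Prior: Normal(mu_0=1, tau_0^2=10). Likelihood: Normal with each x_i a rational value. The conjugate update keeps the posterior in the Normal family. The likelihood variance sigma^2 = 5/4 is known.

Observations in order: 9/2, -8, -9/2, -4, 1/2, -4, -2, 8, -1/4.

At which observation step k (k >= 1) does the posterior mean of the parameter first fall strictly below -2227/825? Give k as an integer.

k = 4

obs 1: x=9/2 → posterior Normal(37/9, 10/9)
obs 2: x=-8 → posterior Normal(-27/17, 10/17)
obs 3: x=-9/2 → posterior Normal(-63/25, 2/5)
obs 4: x=-4 → posterior Normal(-95/33, 10/33)
obs 5: x=1/2 → posterior Normal(-91/41, 10/41)
obs 6: x=-4 → posterior Normal(-123/49, 10/49)
obs 7: x=-2 → posterior Normal(-139/57, 10/57)
obs 8: x=8 → posterior Normal(-15/13, 2/13)
obs 9: x=-1/4 → posterior Normal(-77/73, 10/73)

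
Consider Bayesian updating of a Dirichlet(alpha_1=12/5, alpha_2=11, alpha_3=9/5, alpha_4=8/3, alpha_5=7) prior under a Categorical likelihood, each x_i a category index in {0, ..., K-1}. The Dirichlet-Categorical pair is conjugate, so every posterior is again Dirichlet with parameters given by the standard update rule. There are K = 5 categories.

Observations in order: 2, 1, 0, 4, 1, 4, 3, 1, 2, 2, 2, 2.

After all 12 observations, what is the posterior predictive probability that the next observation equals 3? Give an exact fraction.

55/553

obs 1: x=2 → posterior Dirichlet(12/5, 11, 14/5, 8/3, 7)
obs 2: x=1 → posterior Dirichlet(12/5, 12, 14/5, 8/3, 7)
obs 3: x=0 → posterior Dirichlet(17/5, 12, 14/5, 8/3, 7)
obs 4: x=4 → posterior Dirichlet(17/5, 12, 14/5, 8/3, 8)
obs 5: x=1 → posterior Dirichlet(17/5, 13, 14/5, 8/3, 8)
obs 6: x=4 → posterior Dirichlet(17/5, 13, 14/5, 8/3, 9)
obs 7: x=3 → posterior Dirichlet(17/5, 13, 14/5, 11/3, 9)
obs 8: x=1 → posterior Dirichlet(17/5, 14, 14/5, 11/3, 9)
obs 9: x=2 → posterior Dirichlet(17/5, 14, 19/5, 11/3, 9)
obs 10: x=2 → posterior Dirichlet(17/5, 14, 24/5, 11/3, 9)
obs 11: x=2 → posterior Dirichlet(17/5, 14, 29/5, 11/3, 9)
obs 12: x=2 → posterior Dirichlet(17/5, 14, 34/5, 11/3, 9)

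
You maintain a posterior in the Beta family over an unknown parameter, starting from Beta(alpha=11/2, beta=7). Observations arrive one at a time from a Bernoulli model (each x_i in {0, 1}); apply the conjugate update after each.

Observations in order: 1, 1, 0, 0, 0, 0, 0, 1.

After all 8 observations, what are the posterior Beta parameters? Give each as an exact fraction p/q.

alpha=17/2, beta=12

obs 1: x=1 → posterior Beta(13/2, 7)
obs 2: x=1 → posterior Beta(15/2, 7)
obs 3: x=0 → posterior Beta(15/2, 8)
obs 4: x=0 → posterior Beta(15/2, 9)
obs 5: x=0 → posterior Beta(15/2, 10)
obs 6: x=0 → posterior Beta(15/2, 11)
obs 7: x=0 → posterior Beta(15/2, 12)
obs 8: x=1 → posterior Beta(17/2, 12)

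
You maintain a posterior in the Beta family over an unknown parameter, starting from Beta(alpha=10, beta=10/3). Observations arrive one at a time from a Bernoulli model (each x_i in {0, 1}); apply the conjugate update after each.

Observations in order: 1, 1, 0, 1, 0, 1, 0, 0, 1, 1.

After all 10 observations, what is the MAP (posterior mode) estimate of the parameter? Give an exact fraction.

obs 1: x=1 → posterior Beta(11, 10/3)
obs 2: x=1 → posterior Beta(12, 10/3)
obs 3: x=0 → posterior Beta(12, 13/3)
obs 4: x=1 → posterior Beta(13, 13/3)
obs 5: x=0 → posterior Beta(13, 16/3)
obs 6: x=1 → posterior Beta(14, 16/3)
obs 7: x=0 → posterior Beta(14, 19/3)
obs 8: x=0 → posterior Beta(14, 22/3)
obs 9: x=1 → posterior Beta(15, 22/3)
obs 10: x=1 → posterior Beta(16, 22/3)

45/64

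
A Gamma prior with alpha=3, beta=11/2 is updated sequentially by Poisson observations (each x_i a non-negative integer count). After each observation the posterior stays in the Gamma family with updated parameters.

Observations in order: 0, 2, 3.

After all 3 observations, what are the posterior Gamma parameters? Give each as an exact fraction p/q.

obs 1: x=0 → posterior Gamma(3, 13/2)
obs 2: x=2 → posterior Gamma(5, 15/2)
obs 3: x=3 → posterior Gamma(8, 17/2)

alpha=8, beta=17/2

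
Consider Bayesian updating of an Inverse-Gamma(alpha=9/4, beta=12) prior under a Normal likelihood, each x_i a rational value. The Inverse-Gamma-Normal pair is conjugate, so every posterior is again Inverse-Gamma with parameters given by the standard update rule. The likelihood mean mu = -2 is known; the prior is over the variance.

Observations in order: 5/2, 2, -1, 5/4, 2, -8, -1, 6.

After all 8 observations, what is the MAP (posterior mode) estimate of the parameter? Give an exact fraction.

obs 1: x=5/2 → posterior Inverse-Gamma(11/4, 177/8)
obs 2: x=2 → posterior Inverse-Gamma(13/4, 241/8)
obs 3: x=-1 → posterior Inverse-Gamma(15/4, 245/8)
obs 4: x=5/4 → posterior Inverse-Gamma(17/4, 1149/32)
obs 5: x=2 → posterior Inverse-Gamma(19/4, 1405/32)
obs 6: x=-8 → posterior Inverse-Gamma(21/4, 1981/32)
obs 7: x=-1 → posterior Inverse-Gamma(23/4, 1997/32)
obs 8: x=6 → posterior Inverse-Gamma(25/4, 3021/32)

3021/232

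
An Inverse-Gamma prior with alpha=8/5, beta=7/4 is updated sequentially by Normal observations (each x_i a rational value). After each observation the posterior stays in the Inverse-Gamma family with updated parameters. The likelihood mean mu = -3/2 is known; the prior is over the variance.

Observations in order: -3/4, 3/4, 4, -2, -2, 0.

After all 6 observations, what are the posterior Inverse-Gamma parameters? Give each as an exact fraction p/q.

obs 1: x=-3/4 → posterior Inverse-Gamma(21/10, 65/32)
obs 2: x=3/4 → posterior Inverse-Gamma(13/5, 73/16)
obs 3: x=4 → posterior Inverse-Gamma(31/10, 315/16)
obs 4: x=-2 → posterior Inverse-Gamma(18/5, 317/16)
obs 5: x=-2 → posterior Inverse-Gamma(41/10, 319/16)
obs 6: x=0 → posterior Inverse-Gamma(23/5, 337/16)

alpha=23/5, beta=337/16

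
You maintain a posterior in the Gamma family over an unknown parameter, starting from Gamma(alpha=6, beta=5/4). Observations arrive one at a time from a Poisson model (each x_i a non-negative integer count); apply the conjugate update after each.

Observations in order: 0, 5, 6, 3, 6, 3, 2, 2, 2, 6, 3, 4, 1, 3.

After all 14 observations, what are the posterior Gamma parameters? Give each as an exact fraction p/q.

obs 1: x=0 → posterior Gamma(6, 9/4)
obs 2: x=5 → posterior Gamma(11, 13/4)
obs 3: x=6 → posterior Gamma(17, 17/4)
obs 4: x=3 → posterior Gamma(20, 21/4)
obs 5: x=6 → posterior Gamma(26, 25/4)
obs 6: x=3 → posterior Gamma(29, 29/4)
obs 7: x=2 → posterior Gamma(31, 33/4)
obs 8: x=2 → posterior Gamma(33, 37/4)
obs 9: x=2 → posterior Gamma(35, 41/4)
obs 10: x=6 → posterior Gamma(41, 45/4)
obs 11: x=3 → posterior Gamma(44, 49/4)
obs 12: x=4 → posterior Gamma(48, 53/4)
obs 13: x=1 → posterior Gamma(49, 57/4)
obs 14: x=3 → posterior Gamma(52, 61/4)

alpha=52, beta=61/4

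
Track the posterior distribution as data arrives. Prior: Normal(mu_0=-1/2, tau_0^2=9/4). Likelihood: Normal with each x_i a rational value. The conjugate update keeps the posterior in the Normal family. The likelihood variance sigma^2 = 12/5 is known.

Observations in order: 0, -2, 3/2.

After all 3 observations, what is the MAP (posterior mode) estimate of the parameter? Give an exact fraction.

-31/122

obs 1: x=0 → posterior Normal(-8/31, 36/31)
obs 2: x=-2 → posterior Normal(-19/23, 18/23)
obs 3: x=3/2 → posterior Normal(-31/122, 36/61)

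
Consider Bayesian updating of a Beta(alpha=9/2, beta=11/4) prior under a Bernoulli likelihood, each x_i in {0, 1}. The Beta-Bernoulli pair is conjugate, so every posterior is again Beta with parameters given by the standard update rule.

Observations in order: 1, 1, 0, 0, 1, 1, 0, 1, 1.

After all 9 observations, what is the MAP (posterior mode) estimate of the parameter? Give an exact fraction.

2/3

obs 1: x=1 → posterior Beta(11/2, 11/4)
obs 2: x=1 → posterior Beta(13/2, 11/4)
obs 3: x=0 → posterior Beta(13/2, 15/4)
obs 4: x=0 → posterior Beta(13/2, 19/4)
obs 5: x=1 → posterior Beta(15/2, 19/4)
obs 6: x=1 → posterior Beta(17/2, 19/4)
obs 7: x=0 → posterior Beta(17/2, 23/4)
obs 8: x=1 → posterior Beta(19/2, 23/4)
obs 9: x=1 → posterior Beta(21/2, 23/4)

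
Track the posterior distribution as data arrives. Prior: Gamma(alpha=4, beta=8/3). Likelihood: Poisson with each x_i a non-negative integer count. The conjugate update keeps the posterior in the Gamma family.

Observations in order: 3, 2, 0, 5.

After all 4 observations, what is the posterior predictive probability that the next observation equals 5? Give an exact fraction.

3411188121600000000000000/74615470927590710561908487

obs 1: x=3 → posterior Gamma(7, 11/3)
obs 2: x=2 → posterior Gamma(9, 14/3)
obs 3: x=0 → posterior Gamma(9, 17/3)
obs 4: x=5 → posterior Gamma(14, 20/3)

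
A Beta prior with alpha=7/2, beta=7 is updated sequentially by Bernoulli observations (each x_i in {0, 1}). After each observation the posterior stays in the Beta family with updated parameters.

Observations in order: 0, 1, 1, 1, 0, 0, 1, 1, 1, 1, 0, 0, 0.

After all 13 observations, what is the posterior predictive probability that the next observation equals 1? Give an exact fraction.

obs 1: x=0 → posterior Beta(7/2, 8)
obs 2: x=1 → posterior Beta(9/2, 8)
obs 3: x=1 → posterior Beta(11/2, 8)
obs 4: x=1 → posterior Beta(13/2, 8)
obs 5: x=0 → posterior Beta(13/2, 9)
obs 6: x=0 → posterior Beta(13/2, 10)
obs 7: x=1 → posterior Beta(15/2, 10)
obs 8: x=1 → posterior Beta(17/2, 10)
obs 9: x=1 → posterior Beta(19/2, 10)
obs 10: x=1 → posterior Beta(21/2, 10)
obs 11: x=0 → posterior Beta(21/2, 11)
obs 12: x=0 → posterior Beta(21/2, 12)
obs 13: x=0 → posterior Beta(21/2, 13)

21/47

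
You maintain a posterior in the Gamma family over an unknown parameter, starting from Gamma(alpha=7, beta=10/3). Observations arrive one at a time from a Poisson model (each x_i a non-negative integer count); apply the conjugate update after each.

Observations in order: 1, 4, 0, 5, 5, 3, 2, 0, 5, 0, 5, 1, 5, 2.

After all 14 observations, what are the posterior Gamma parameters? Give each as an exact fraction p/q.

alpha=45, beta=52/3

obs 1: x=1 → posterior Gamma(8, 13/3)
obs 2: x=4 → posterior Gamma(12, 16/3)
obs 3: x=0 → posterior Gamma(12, 19/3)
obs 4: x=5 → posterior Gamma(17, 22/3)
obs 5: x=5 → posterior Gamma(22, 25/3)
obs 6: x=3 → posterior Gamma(25, 28/3)
obs 7: x=2 → posterior Gamma(27, 31/3)
obs 8: x=0 → posterior Gamma(27, 34/3)
obs 9: x=5 → posterior Gamma(32, 37/3)
obs 10: x=0 → posterior Gamma(32, 40/3)
obs 11: x=5 → posterior Gamma(37, 43/3)
obs 12: x=1 → posterior Gamma(38, 46/3)
obs 13: x=5 → posterior Gamma(43, 49/3)
obs 14: x=2 → posterior Gamma(45, 52/3)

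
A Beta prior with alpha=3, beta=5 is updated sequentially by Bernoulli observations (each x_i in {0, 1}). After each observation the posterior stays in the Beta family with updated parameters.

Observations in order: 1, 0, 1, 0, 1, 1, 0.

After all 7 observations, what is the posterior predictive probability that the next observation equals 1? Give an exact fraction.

obs 1: x=1 → posterior Beta(4, 5)
obs 2: x=0 → posterior Beta(4, 6)
obs 3: x=1 → posterior Beta(5, 6)
obs 4: x=0 → posterior Beta(5, 7)
obs 5: x=1 → posterior Beta(6, 7)
obs 6: x=1 → posterior Beta(7, 7)
obs 7: x=0 → posterior Beta(7, 8)

7/15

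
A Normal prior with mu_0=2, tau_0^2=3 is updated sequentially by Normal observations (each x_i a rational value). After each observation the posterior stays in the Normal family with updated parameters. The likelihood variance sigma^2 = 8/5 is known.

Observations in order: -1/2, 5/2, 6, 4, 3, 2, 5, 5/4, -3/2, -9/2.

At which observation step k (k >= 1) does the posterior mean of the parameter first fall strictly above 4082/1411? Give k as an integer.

obs 1: x=-1/2 → posterior Normal(17/46, 24/23)
obs 2: x=5/2 → posterior Normal(23/19, 12/19)
obs 3: x=6 → posterior Normal(136/53, 24/53)
obs 4: x=4 → posterior Normal(49/17, 6/17)
obs 5: x=3 → posterior Normal(241/83, 24/83)
obs 6: x=2 → posterior Normal(271/98, 12/49)
obs 7: x=5 → posterior Normal(346/113, 24/113)
obs 8: x=5/4 → posterior Normal(1459/512, 3/16)
obs 9: x=-3/2 → posterior Normal(1369/572, 24/143)
obs 10: x=-9/2 → posterior Normal(1099/632, 12/79)

k = 5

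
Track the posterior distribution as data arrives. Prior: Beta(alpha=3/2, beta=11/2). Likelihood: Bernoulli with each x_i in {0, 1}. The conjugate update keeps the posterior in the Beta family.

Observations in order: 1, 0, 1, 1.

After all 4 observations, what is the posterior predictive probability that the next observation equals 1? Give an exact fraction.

9/22

obs 1: x=1 → posterior Beta(5/2, 11/2)
obs 2: x=0 → posterior Beta(5/2, 13/2)
obs 3: x=1 → posterior Beta(7/2, 13/2)
obs 4: x=1 → posterior Beta(9/2, 13/2)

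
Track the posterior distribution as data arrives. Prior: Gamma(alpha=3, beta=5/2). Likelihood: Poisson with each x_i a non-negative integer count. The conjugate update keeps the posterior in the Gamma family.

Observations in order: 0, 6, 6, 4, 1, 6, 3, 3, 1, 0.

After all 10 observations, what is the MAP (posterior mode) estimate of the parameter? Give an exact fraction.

obs 1: x=0 → posterior Gamma(3, 7/2)
obs 2: x=6 → posterior Gamma(9, 9/2)
obs 3: x=6 → posterior Gamma(15, 11/2)
obs 4: x=4 → posterior Gamma(19, 13/2)
obs 5: x=1 → posterior Gamma(20, 15/2)
obs 6: x=6 → posterior Gamma(26, 17/2)
obs 7: x=3 → posterior Gamma(29, 19/2)
obs 8: x=3 → posterior Gamma(32, 21/2)
obs 9: x=1 → posterior Gamma(33, 23/2)
obs 10: x=0 → posterior Gamma(33, 25/2)

64/25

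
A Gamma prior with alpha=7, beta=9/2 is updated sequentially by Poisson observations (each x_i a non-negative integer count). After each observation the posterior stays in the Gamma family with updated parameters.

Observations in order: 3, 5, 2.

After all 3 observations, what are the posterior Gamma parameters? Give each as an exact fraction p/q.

alpha=17, beta=15/2

obs 1: x=3 → posterior Gamma(10, 11/2)
obs 2: x=5 → posterior Gamma(15, 13/2)
obs 3: x=2 → posterior Gamma(17, 15/2)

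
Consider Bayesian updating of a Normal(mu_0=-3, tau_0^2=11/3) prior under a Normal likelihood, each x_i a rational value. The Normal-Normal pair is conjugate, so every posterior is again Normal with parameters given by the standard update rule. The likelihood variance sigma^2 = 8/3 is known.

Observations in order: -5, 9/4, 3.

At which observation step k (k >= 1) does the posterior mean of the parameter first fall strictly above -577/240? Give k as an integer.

obs 1: x=-5 → posterior Normal(-79/19, 88/57)
obs 2: x=9/4 → posterior Normal(-217/120, 44/45)
obs 3: x=3 → posterior Normal(-85/164, 88/123)

k = 2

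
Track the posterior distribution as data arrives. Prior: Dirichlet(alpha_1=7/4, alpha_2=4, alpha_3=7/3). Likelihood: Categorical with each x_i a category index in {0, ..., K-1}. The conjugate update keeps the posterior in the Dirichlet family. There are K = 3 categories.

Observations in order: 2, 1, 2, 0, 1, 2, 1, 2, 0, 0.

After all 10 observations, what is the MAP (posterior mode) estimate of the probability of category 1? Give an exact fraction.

72/181

obs 1: x=2 → posterior Dirichlet(7/4, 4, 10/3)
obs 2: x=1 → posterior Dirichlet(7/4, 5, 10/3)
obs 3: x=2 → posterior Dirichlet(7/4, 5, 13/3)
obs 4: x=0 → posterior Dirichlet(11/4, 5, 13/3)
obs 5: x=1 → posterior Dirichlet(11/4, 6, 13/3)
obs 6: x=2 → posterior Dirichlet(11/4, 6, 16/3)
obs 7: x=1 → posterior Dirichlet(11/4, 7, 16/3)
obs 8: x=2 → posterior Dirichlet(11/4, 7, 19/3)
obs 9: x=0 → posterior Dirichlet(15/4, 7, 19/3)
obs 10: x=0 → posterior Dirichlet(19/4, 7, 19/3)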